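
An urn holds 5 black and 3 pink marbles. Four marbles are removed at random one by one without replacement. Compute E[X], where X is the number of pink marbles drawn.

3/2

By linearity of expectation, E[X] = Σ P(draw i is pink); by symmetry each draw (even without replacement) has P(pink) = 3/8.
E[X] = 4 · 3/8 = 3/2 ≈ 1.5000.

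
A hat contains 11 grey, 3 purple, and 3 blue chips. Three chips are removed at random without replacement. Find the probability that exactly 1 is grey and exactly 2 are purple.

Unordered draws without replacement: count favorable combinations over C(17,3).
Favorable = C(11,1) · C(3,2) · C(3,0) = 33; total = C(17,3) = 680.
P = 33/680 = 33/680 ≈ 0.0485.

33/680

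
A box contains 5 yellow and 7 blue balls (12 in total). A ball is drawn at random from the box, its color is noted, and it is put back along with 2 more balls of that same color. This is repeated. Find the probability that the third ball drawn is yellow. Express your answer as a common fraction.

5/12

Sum over the four possibilities for the first two draws (yellow/not-yellow each), tracking how the yellow count and total change by +2 per draw.
P(third is yellow) = 5/12 ≈ 0.4167. (In a Pólya urn every draw has the same marginal probability 5/12.)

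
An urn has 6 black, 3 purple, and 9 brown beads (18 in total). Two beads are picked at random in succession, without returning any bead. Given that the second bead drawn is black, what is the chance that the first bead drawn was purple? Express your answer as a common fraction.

3/17

P(first=purple and the second bead drawn is black) = (3/18)·(6/17) = 1/17.
P(the second bead drawn is black) = Σ over first color = 5/51 + 1/17 + 3/17 = 1/3.
By Bayes, P(first=purple | the second bead drawn is black) = 1/17 / 1/3 = 3/17 ≈ 0.1765.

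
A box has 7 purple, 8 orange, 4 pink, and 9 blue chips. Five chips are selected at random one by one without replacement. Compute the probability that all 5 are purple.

Unordered draws without replacement: count favorable combinations over C(28,5).
Favorable = C(7,5) · C(8,0) · C(4,0) · C(9,0) = 21; total = C(28,5) = 98280.
P = 21/98280 = 1/4680 ≈ 0.0002.

1/4680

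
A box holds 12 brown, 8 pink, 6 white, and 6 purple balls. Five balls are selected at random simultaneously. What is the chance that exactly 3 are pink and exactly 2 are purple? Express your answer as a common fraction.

Unordered draws without replacement: count favorable combinations over C(32,5).
Favorable = C(12,0) · C(8,3) · C(6,0) · C(6,2) = 840; total = C(32,5) = 201376.
P = 840/201376 = 15/3596 ≈ 0.0042.

15/3596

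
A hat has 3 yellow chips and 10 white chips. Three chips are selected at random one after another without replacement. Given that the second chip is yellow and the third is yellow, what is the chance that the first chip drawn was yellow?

1/11

P(first=yellow and the second chip is yellow and the third is yellow) = (3/13)·(2/12)·(1/11) = 1/286.
P(E) = Σ over first color = 1/286 + 5/143 = 1/26.
By Bayes, P(first=yellow | E) = 1/286 / 1/26 = 1/11 ≈ 0.0909.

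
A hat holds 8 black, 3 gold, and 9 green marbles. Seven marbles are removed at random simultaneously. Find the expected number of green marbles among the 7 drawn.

By linearity of expectation, E[X] = Σ P(draw i is green); by symmetry each draw (even without replacement) has P(green) = 9/20.
E[X] = 7 · 9/20 = 63/20 ≈ 3.1500.

63/20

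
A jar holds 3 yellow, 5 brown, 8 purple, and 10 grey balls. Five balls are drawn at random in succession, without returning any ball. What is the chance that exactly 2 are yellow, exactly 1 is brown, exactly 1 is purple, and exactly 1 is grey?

Unordered draws without replacement: count favorable combinations over C(26,5).
Favorable = C(3,2) · C(5,1) · C(8,1) · C(10,1) = 1200; total = C(26,5) = 65780.
P = 1200/65780 = 60/3289 ≈ 0.0182.

60/3289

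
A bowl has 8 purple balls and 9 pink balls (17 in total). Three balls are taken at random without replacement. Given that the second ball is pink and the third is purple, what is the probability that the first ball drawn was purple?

P(first=purple and the second ball is pink and the third is purple) = (8/17)·(9/16)·(7/15) = 21/170.
P(E) = Σ over first color = 21/170 + 12/85 = 9/34.
By Bayes, P(first=purple | E) = 21/170 / 9/34 = 7/15 ≈ 0.4667.

7/15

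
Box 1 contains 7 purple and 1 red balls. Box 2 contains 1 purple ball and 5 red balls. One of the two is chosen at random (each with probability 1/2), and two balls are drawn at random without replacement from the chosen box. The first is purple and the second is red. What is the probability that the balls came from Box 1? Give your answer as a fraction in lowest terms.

P(E | Box 1) = 1/8; P(E | Box 2) = 1/6.
P(E) = 1/2·1/8 + 1/2·1/6 = 7/48.
By Bayes' rule, P(Box 1 | E) = 1/16 / 7/48 = 3/7 ≈ 0.4286.

3/7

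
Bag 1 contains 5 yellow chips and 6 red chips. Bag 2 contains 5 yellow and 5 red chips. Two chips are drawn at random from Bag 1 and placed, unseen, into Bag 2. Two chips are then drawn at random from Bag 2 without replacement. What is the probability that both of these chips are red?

173/726

Condition on how many of the transferred chips are red (from Bag 1: 6 red of 11; then Bag 2 has 12 total).
  0 red: C(6,0)C(5,2)/C(11,2) = 2/11; then P = C(5,2)/C(12,2) = 5/33
  1 red: C(6,1)C(5,1)/C(11,2) = 6/11; then P = C(6,2)/C(12,2) = 5/22
  2 red: C(6,2)C(5,0)/C(11,2) = 3/11; then P = C(7,2)/C(12,2) = 7/22
P(both red) = 173/726 ≈ 0.2383.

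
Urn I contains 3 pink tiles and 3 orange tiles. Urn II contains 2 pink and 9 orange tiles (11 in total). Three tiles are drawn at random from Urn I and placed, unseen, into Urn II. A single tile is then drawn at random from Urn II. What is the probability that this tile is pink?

1/4

Condition on how many of the transferred tiles are pink (from Urn I: 3 pink of 6; then Urn II has 14 total).
  0 pink: C(3,0)C(3,3)/C(6,3) = 1/20; then P = 2/14
  1 pink: C(3,1)C(3,2)/C(6,3) = 9/20; then P = 3/14
  2 pink: C(3,2)C(3,1)/C(6,3) = 9/20; then P = 4/14
  3 pink: C(3,3)C(3,0)/C(6,3) = 1/20; then P = 5/14
P(pink from Urn II) = 1/4 ≈ 0.2500.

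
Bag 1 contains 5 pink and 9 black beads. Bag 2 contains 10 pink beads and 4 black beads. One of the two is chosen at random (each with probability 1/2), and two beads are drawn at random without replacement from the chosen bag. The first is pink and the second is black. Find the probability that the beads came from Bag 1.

9/17

P(E | Bag 1) = 45/182; P(E | Bag 2) = 20/91.
P(E) = 1/2·45/182 + 1/2·20/91 = 85/364.
By Bayes' rule, P(Bag 1 | E) = 45/364 / 85/364 = 9/17 ≈ 0.5294.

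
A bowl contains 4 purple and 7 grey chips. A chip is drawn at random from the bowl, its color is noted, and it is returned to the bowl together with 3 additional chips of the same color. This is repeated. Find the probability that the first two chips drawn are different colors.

4/11

Either purple then grey, or grey then purple; after the first draw the total is 14.
P = (4/11)·(7/14) + (7/11)·(4/14) = 4/11 ≈ 0.3636.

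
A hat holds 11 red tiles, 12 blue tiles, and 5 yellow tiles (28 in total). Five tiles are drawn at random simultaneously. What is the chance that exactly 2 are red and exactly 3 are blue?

605/4914

Unordered draws without replacement: count favorable combinations over C(28,5).
Favorable = C(11,2) · C(12,3) · C(5,0) = 12100; total = C(28,5) = 98280.
P = 12100/98280 = 605/4914 ≈ 0.1231.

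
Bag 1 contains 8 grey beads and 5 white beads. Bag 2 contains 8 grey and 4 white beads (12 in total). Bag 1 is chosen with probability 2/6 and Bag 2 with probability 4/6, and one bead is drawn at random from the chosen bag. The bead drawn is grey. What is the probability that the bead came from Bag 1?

6/19

P(grey | Bag 1) = 8/13; P(grey | Bag 2) = 2/3.
P(grey) = 1/3·8/13 + 2/3·2/3 = 76/117.
By Bayes' rule, P(Bag 1 | grey) = 8/39 / 76/117 = 6/19 ≈ 0.3158.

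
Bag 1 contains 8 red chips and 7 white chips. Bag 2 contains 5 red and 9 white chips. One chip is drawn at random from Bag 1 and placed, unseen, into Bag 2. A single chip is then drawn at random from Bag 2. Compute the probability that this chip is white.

142/225

Condition on how many of the transferred chips are white (from Bag 1: 7 white of 15; then Bag 2 has 15 total).
  0 white: C(7,0)C(8,1)/C(15,1) = 8/15; then P = 9/15
  1 white: C(7,1)C(8,0)/C(15,1) = 7/15; then P = 10/15
P(white from Bag 2) = 142/225 ≈ 0.6311.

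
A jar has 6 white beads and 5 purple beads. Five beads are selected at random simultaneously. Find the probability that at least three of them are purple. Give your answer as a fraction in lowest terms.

Sum the hypergeometric tail for j = 3,…,5 purple beads.
Favorable = C(5,3)·C(6,2) + C(5,4)·C(6,1) + C(5,5)·C(6,0) = 181; total = C(11,5) = 462.
P = 181/462 = 181/462 ≈ 0.3918.

181/462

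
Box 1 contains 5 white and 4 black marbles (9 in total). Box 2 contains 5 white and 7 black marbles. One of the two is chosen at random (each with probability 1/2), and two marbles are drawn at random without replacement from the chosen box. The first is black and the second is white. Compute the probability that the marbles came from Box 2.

P(E | Box 1) = 5/18; P(E | Box 2) = 35/132.
P(E) = 1/2·5/18 + 1/2·35/132 = 215/792.
By Bayes' rule, P(Box 2 | E) = 35/264 / 215/792 = 21/43 ≈ 0.4884.

21/43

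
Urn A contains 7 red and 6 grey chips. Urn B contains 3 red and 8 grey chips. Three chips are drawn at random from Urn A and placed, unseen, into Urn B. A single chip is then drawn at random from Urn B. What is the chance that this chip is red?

Condition on how many of the transferred chips are red (from Urn A: 7 red of 13; then Urn B has 14 total).
  0 red: C(7,0)C(6,3)/C(13,3) = 10/143; then P = 3/14
  1 red: C(7,1)C(6,2)/C(13,3) = 105/286; then P = 4/14
  2 red: C(7,2)C(6,1)/C(13,3) = 63/143; then P = 5/14
  3 red: C(7,3)C(6,0)/C(13,3) = 35/286; then P = 6/14
P(red from Urn B) = 30/91 ≈ 0.3297.

30/91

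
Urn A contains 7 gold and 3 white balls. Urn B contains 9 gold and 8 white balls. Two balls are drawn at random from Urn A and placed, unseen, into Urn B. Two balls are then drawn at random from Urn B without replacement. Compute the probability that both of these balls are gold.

Condition on how many of the transferred balls are gold (from Urn A: 7 gold of 10; then Urn B has 19 total).
  0 gold: C(7,0)C(3,2)/C(10,2) = 1/15; then P = C(9,2)/C(19,2) = 4/19
  1 gold: C(7,1)C(3,1)/C(10,2) = 7/15; then P = C(10,2)/C(19,2) = 5/19
  2 gold: C(7,2)C(3,0)/C(10,2) = 7/15; then P = C(11,2)/C(19,2) = 55/171
P(both gold) = 736/2565 ≈ 0.2869.

736/2565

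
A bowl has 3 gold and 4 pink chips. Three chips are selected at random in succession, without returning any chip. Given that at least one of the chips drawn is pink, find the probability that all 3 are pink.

P(all 3 pink) = C(4,3)/C(7,3) = 4/35; P(at least one pink) = 1 − C(3,3)/C(7,3) = 34/35.
Since 'all 3 pink' ⊆ 'at least one pink', P(all 3 | at least one) = 4/35 / 34/35 = 2/17 ≈ 0.1176.

2/17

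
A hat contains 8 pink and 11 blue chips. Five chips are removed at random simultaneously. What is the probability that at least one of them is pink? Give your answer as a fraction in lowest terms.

1861/1938

Use the complement: P(at least one pink) = 1 − P(no pink).
P(none) = C(11,5)/C(19,5) = 462/11628.
So P = 1 − 462/11628 = 1861/1938 ≈ 0.9603.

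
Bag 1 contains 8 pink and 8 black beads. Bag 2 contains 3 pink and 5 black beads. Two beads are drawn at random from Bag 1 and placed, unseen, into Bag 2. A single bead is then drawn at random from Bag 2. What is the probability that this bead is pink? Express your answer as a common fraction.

Condition on how many of the transferred beads are pink (from Bag 1: 8 pink of 16; then Bag 2 has 10 total).
  0 pink: C(8,0)C(8,2)/C(16,2) = 7/30; then P = 3/10
  1 pink: C(8,1)C(8,1)/C(16,2) = 8/15; then P = 4/10
  2 pink: C(8,2)C(8,0)/C(16,2) = 7/30; then P = 5/10
P(pink from Bag 2) = 2/5 ≈ 0.4000.

2/5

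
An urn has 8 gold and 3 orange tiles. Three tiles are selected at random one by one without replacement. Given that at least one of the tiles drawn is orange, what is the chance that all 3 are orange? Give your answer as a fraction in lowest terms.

P(all 3 orange) = C(3,3)/C(11,3) = 1/165; P(at least one orange) = 1 − C(8,3)/C(11,3) = 109/165.
Since 'all 3 orange' ⊆ 'at least one orange', P(all 3 | at least one) = 1/165 / 109/165 = 1/109 ≈ 0.0092.

1/109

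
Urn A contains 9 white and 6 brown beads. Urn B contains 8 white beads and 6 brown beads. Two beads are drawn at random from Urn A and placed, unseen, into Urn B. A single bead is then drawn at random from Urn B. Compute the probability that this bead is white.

23/40

Condition on how many of the transferred beads are white (from Urn A: 9 white of 15; then Urn B has 16 total).
  0 white: C(9,0)C(6,2)/C(15,2) = 1/7; then P = 8/16
  1 white: C(9,1)C(6,1)/C(15,2) = 18/35; then P = 9/16
  2 white: C(9,2)C(6,0)/C(15,2) = 12/35; then P = 10/16
P(white from Urn B) = 23/40 ≈ 0.5750.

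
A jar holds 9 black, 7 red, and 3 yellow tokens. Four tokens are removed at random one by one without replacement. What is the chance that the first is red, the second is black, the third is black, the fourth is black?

Multiply the conditional probability of each draw in order, without replacement, so each draw removes one from its color and from the total.
P = (7/19) · (9/18) · (8/17) · (7/16) = 49/1292 ≈ 0.0379.

49/1292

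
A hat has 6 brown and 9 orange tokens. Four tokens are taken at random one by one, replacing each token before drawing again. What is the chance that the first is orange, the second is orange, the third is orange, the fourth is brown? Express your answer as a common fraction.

54/625

Multiply the conditional probability of each draw in order, with replacement (the composition resets each draw).
P = (9/15) · (9/15) · (9/15) · (6/15) = 54/625 ≈ 0.0864.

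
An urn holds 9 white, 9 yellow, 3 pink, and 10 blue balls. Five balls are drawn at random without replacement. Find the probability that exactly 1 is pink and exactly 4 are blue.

Unordered draws without replacement: count favorable combinations over C(31,5).
Favorable = C(9,0) · C(9,0) · C(3,1) · C(10,4) = 630; total = C(31,5) = 169911.
P = 630/169911 = 10/2697 ≈ 0.0037.

10/2697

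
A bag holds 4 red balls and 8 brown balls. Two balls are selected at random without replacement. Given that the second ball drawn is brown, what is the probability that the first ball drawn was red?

P(first=red and the second ball drawn is brown) = (4/12)·(8/11) = 8/33.
P(the second ball drawn is brown) = Σ over first color = 8/33 + 14/33 = 2/3.
By Bayes, P(first=red | the second ball drawn is brown) = 8/33 / 2/3 = 4/11 ≈ 0.3636.

4/11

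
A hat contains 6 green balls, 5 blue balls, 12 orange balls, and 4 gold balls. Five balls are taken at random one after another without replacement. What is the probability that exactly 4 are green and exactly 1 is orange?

Unordered draws without replacement: count favorable combinations over C(27,5).
Favorable = C(6,4) · C(5,0) · C(12,1) · C(4,0) = 180; total = C(27,5) = 80730.
P = 180/80730 = 2/897 ≈ 0.0022.

2/897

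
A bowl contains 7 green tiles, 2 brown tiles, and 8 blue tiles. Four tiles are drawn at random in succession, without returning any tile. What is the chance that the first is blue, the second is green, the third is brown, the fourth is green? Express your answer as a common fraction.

Multiply the conditional probability of each draw in order, without replacement, so each draw removes one from its color and from the total.
P = (8/17) · (7/16) · (2/15) · (6/14) = 1/85 ≈ 0.0118.

1/85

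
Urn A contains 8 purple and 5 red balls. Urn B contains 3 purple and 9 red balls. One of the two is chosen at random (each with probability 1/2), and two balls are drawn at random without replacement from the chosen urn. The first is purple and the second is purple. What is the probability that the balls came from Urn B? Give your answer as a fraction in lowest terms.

P(E | Urn A) = 14/39; P(E | Urn B) = 1/22.
P(E) = 1/2·14/39 + 1/2·1/22 = 347/1716.
By Bayes' rule, P(Urn B | E) = 1/44 / 347/1716 = 39/347 ≈ 0.1124.

39/347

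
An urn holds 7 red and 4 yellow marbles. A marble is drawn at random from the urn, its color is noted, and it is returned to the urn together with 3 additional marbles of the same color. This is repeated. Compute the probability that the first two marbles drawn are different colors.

4/11

Either yellow then red, or red then yellow; after the first draw the total is 14.
P = (4/11)·(7/14) + (7/11)·(4/14) = 4/11 ≈ 0.3636.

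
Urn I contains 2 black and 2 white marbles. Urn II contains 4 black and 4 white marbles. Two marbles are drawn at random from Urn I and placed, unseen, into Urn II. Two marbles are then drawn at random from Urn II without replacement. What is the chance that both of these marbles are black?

61/270

Condition on how many of the transferred marbles are black (from Urn I: 2 black of 4; then Urn II has 10 total).
  0 black: C(2,0)C(2,2)/C(4,2) = 1/6; then P = C(4,2)/C(10,2) = 2/15
  1 black: C(2,1)C(2,1)/C(4,2) = 2/3; then P = C(5,2)/C(10,2) = 2/9
  2 black: C(2,2)C(2,0)/C(4,2) = 1/6; then P = C(6,2)/C(10,2) = 1/3
P(both black) = 61/270 ≈ 0.2259.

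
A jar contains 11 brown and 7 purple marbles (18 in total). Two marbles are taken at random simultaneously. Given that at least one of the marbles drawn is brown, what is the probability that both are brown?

P(both brown) = C(11,2)/C(18,2) = 55/153; P(at least one brown) = 1 − C(7,2)/C(18,2) = 44/51.
Since 'both brown' ⊆ 'at least one brown', P(both | at least one) = 55/153 / 44/51 = 5/12 ≈ 0.4167.

5/12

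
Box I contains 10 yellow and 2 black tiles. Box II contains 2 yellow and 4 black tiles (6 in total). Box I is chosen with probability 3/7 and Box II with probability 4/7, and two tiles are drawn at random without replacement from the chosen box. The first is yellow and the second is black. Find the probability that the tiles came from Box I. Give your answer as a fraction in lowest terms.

75/251

P(E | Box I) = 5/33; P(E | Box II) = 4/15.
P(E) = 3/7·5/33 + 4/7·4/15 = 251/1155.
By Bayes' rule, P(Box I | E) = 5/77 / 251/1155 = 75/251 ≈ 0.2988.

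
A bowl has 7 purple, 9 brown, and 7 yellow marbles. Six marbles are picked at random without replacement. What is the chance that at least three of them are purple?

3449/14421

Sum the hypergeometric tail for j = 3,…,6 purple marbles.
Favorable = C(7,3)·C(16,3) + C(7,4)·C(16,2) + C(7,5)·C(16,1) + C(7,6)·C(16,0) = 24143; total = C(23,6) = 100947.
P = 24143/100947 = 3449/14421 ≈ 0.2392.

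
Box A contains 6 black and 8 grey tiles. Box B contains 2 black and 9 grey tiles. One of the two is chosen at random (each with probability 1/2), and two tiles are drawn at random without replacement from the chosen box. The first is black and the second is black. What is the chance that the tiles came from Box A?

825/916

P(E | Box A) = 15/91; P(E | Box B) = 1/55.
P(E) = 1/2·15/91 + 1/2·1/55 = 458/5005.
By Bayes' rule, P(Box A | E) = 15/182 / 458/5005 = 825/916 ≈ 0.9007.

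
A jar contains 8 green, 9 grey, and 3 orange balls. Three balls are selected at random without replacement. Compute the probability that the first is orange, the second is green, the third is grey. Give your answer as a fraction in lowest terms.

3/95

Multiply the conditional probability of each draw in order, without replacement, so each draw removes one from its color and from the total.
P = (3/20) · (8/19) · (9/18) = 3/95 ≈ 0.0316.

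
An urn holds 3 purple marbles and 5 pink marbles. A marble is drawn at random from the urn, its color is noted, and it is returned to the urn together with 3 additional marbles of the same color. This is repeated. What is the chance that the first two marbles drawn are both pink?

After a pink draw the urn holds 8 pink out of 11.
P = (5/8)·(8/11) = 5/11 ≈ 0.4545.

5/11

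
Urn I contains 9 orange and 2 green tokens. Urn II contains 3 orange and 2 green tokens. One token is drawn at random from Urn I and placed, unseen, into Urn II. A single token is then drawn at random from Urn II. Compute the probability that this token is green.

4/11

Condition on how many of the transferred tokens are green (from Urn I: 2 green of 11; then Urn II has 6 total).
  0 green: C(2,0)C(9,1)/C(11,1) = 9/11; then P = 2/6
  1 green: C(2,1)C(9,0)/C(11,1) = 2/11; then P = 3/6
P(green from Urn II) = 4/11 ≈ 0.3636.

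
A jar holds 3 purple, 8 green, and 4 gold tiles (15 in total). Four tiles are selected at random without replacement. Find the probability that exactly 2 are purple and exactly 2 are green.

4/65

Unordered draws without replacement: count favorable combinations over C(15,4).
Favorable = C(3,2) · C(8,2) · C(4,0) = 84; total = C(15,4) = 1365.
P = 84/1365 = 4/65 ≈ 0.0615.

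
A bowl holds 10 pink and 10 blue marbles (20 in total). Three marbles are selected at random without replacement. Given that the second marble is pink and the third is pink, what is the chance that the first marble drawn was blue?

5/9

P(first=blue and the second marble is pink and the third is pink) = (10/20)·(10/19)·(9/18) = 5/38.
P(E) = Σ over first color = 2/19 + 5/38 = 9/38.
By Bayes, P(first=blue | E) = 5/38 / 9/38 = 5/9 ≈ 0.5556.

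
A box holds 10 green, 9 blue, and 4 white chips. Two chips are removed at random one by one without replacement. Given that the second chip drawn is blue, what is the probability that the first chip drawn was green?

P(first=green and the second chip drawn is blue) = (10/23)·(9/22) = 45/253.
P(the second chip drawn is blue) = Σ over first color = 45/253 + 36/253 + 18/253 = 9/23.
By Bayes, P(first=green | the second chip drawn is blue) = 45/253 / 9/23 = 5/11 ≈ 0.4545.

5/11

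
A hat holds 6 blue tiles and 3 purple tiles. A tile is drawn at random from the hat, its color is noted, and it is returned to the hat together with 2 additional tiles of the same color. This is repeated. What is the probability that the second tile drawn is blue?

2/3

Condition on the first draw. If first is blue (prob 6/9), second-blue has prob (8)/(11); if not (prob 3/9), it has prob 6/(11).
P = (6/9)·(8/11) + (3/9)·(6/11) = 2/3 ≈ 0.6667.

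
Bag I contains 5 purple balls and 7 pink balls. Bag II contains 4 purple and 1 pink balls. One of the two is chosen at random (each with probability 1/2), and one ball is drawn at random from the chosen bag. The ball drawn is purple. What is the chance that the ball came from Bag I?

25/73

P(purple | Bag I) = 5/12; P(purple | Bag II) = 4/5.
P(purple) = 1/2·5/12 + 1/2·4/5 = 73/120.
By Bayes' rule, P(Bag I | purple) = 5/24 / 73/120 = 25/73 ≈ 0.3425.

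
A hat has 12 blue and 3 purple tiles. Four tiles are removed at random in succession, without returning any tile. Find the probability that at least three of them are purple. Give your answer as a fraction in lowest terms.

Sum the hypergeometric tail for j = 3,…,3 purple tiles.
Favorable = C(3,3)·C(12,1) = 12; total = C(15,4) = 1365.
P = 12/1365 = 4/455 ≈ 0.0088.

4/455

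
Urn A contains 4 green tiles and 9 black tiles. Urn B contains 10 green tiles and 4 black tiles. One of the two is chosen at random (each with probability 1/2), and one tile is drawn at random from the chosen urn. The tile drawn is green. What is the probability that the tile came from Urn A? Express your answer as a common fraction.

28/93

P(green | Urn A) = 4/13; P(green | Urn B) = 5/7.
P(green) = 1/2·4/13 + 1/2·5/7 = 93/182.
By Bayes' rule, P(Urn A | green) = 2/13 / 93/182 = 28/93 ≈ 0.3011.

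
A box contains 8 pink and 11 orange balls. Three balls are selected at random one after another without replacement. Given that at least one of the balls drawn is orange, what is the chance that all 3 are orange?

15/83

P(all 3 orange) = C(11,3)/C(19,3) = 55/323; P(at least one orange) = 1 − C(8,3)/C(19,3) = 913/969.
Since 'all 3 orange' ⊆ 'at least one orange', P(all 3 | at least one) = 55/323 / 913/969 = 15/83 ≈ 0.1807.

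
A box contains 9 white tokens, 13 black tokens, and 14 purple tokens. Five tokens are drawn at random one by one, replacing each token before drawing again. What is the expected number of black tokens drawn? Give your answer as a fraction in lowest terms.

65/36

By linearity of expectation, E[X] = Σ P(draw i is black); each independent draw has P(black) = 13/36.
E[X] = 5 · 13/36 = 65/36 ≈ 1.8056.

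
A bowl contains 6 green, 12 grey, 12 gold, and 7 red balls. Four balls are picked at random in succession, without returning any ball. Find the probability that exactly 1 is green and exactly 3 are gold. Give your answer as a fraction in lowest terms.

88/4403

Unordered draws without replacement: count favorable combinations over C(37,4).
Favorable = C(6,1) · C(12,0) · C(12,3) · C(7,0) = 1320; total = C(37,4) = 66045.
P = 1320/66045 = 88/4403 ≈ 0.0200.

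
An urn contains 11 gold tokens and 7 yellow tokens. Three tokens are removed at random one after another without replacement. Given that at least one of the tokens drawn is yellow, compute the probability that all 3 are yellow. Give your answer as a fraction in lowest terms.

P(all 3 yellow) = C(7,3)/C(18,3) = 35/816; P(at least one yellow) = 1 − C(11,3)/C(18,3) = 217/272.
Since 'all 3 yellow' ⊆ 'at least one yellow', P(all 3 | at least one) = 35/816 / 217/272 = 5/93 ≈ 0.0538.

5/93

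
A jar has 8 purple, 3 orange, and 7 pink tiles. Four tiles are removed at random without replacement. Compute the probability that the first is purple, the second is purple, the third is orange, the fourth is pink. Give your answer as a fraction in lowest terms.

Multiply the conditional probability of each draw in order, without replacement, so each draw removes one from its color and from the total.
P = (8/18) · (7/17) · (3/16) · (7/15) = 49/3060 ≈ 0.0160.

49/3060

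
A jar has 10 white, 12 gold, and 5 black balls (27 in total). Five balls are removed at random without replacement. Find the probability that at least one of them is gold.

Use the complement: P(at least one gold) = 1 − P(no gold).
P(none) = C(15,5)/C(27,5) = 3003/80730.
So P = 1 − 3003/80730 = 1993/2070 ≈ 0.9628.

1993/2070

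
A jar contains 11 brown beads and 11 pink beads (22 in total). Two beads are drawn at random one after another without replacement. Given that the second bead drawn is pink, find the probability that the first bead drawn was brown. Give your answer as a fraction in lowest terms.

P(first=brown and the second bead drawn is pink) = (11/22)·(11/21) = 11/42.
P(the second bead drawn is pink) = Σ over first color = 11/42 + 5/21 = 1/2.
By Bayes, P(first=brown | the second bead drawn is pink) = 11/42 / 1/2 = 11/21 ≈ 0.5238.

11/21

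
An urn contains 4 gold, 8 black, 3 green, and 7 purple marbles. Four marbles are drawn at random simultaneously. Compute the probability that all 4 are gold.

1/7315

Unordered draws without replacement: count favorable combinations over C(22,4).
Favorable = C(4,4) · C(8,0) · C(3,0) · C(7,0) = 1; total = C(22,4) = 7315.
P = 1/7315 = 1/7315 ≈ 0.0001.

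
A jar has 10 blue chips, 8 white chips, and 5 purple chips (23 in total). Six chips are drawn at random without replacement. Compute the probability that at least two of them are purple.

Sum the hypergeometric tail for j = 2,…,5 purple chips.
Favorable = C(5,2)·C(18,4) + C(5,3)·C(18,3) + C(5,4)·C(18,2) + C(5,5)·C(18,1) = 39543; total = C(23,6) = 100947.
P = 39543/100947 = 1883/4807 ≈ 0.3917.

1883/4807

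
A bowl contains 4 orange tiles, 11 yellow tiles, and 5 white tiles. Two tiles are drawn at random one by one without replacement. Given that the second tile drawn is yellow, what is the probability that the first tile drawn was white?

5/19

P(first=white and the second tile drawn is yellow) = (5/20)·(11/19) = 11/76.
P(the second tile drawn is yellow) = Σ over first color = 11/95 + 11/38 + 11/76 = 11/20.
By Bayes, P(first=white | the second tile drawn is yellow) = 11/76 / 11/20 = 5/19 ≈ 0.2632.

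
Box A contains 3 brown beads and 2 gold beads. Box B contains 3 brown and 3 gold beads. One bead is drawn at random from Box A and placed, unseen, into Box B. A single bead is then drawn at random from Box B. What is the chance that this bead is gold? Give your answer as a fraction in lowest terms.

Condition on how many of the transferred beads are gold (from Box A: 2 gold of 5; then Box B has 7 total).
  0 gold: C(2,0)C(3,1)/C(5,1) = 3/5; then P = 3/7
  1 gold: C(2,1)C(3,0)/C(5,1) = 2/5; then P = 4/7
P(gold from Box B) = 17/35 ≈ 0.4857.

17/35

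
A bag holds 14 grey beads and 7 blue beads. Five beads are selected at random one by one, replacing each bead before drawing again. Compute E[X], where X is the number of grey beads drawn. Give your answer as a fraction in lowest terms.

10/3

By linearity of expectation, E[X] = Σ P(draw i is grey); each independent draw has P(grey) = 14/21.
E[X] = 5 · 14/21 = 10/3 ≈ 3.3333.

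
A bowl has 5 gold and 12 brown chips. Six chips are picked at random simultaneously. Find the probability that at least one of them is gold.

409/442

Use the complement: P(at least one gold) = 1 − P(no gold).
P(none) = C(12,6)/C(17,6) = 924/12376.
So P = 1 − 924/12376 = 409/442 ≈ 0.9253.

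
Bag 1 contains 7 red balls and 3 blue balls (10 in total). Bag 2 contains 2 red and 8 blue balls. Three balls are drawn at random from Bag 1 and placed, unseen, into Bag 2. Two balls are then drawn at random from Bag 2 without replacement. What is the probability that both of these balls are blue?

Condition on how many of the transferred balls are blue (from Bag 1: 3 blue of 10; then Bag 2 has 13 total).
  0 blue: C(3,0)C(7,3)/C(10,3) = 7/24; then P = C(8,2)/C(13,2) = 14/39
  1 blue: C(3,1)C(7,2)/C(10,3) = 21/40; then P = C(9,2)/C(13,2) = 6/13
  2 blue: C(3,2)C(7,1)/C(10,3) = 7/40; then P = C(10,2)/C(13,2) = 15/26
  3 blue: C(3,3)C(7,0)/C(10,3) = 1/120; then P = C(11,2)/C(13,2) = 55/78
P(both blue) = 59/130 ≈ 0.4538.

59/130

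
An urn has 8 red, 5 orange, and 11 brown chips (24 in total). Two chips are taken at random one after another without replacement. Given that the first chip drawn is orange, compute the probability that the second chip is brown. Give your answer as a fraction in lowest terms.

After removing 1 orange, the urn has 11 brown out of 23 remaining.
P(second is brown | given) = 11/23 ≈ 0.4783.

11/23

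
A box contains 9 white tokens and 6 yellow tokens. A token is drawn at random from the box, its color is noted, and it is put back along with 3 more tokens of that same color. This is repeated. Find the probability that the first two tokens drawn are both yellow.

1/5

After a yellow draw the box holds 9 yellow out of 18.
P = (6/15)·(9/18) = 1/5 ≈ 0.2000.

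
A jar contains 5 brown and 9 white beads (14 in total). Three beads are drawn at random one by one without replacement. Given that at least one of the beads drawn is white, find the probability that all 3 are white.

14/59

P(all 3 white) = C(9,3)/C(14,3) = 3/13; P(at least one white) = 1 − C(5,3)/C(14,3) = 177/182.
Since 'all 3 white' ⊆ 'at least one white', P(all 3 | at least one) = 3/13 / 177/182 = 14/59 ≈ 0.2373.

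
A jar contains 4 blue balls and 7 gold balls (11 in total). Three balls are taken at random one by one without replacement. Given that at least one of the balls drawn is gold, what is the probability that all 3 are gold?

5/23

P(all 3 gold) = C(7,3)/C(11,3) = 7/33; P(at least one gold) = 1 − C(4,3)/C(11,3) = 161/165.
Since 'all 3 gold' ⊆ 'at least one gold', P(all 3 | at least one) = 7/33 / 161/165 = 5/23 ≈ 0.2174.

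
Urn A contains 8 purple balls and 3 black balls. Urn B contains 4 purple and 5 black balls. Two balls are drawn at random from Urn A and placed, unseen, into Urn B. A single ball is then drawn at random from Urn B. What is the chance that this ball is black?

61/121

Condition on how many of the transferred balls are black (from Urn A: 3 black of 11; then Urn B has 11 total).
  0 black: C(3,0)C(8,2)/C(11,2) = 28/55; then P = 5/11
  1 black: C(3,1)C(8,1)/C(11,2) = 24/55; then P = 6/11
  2 black: C(3,2)C(8,0)/C(11,2) = 3/55; then P = 7/11
P(black from Urn B) = 61/121 ≈ 0.5041.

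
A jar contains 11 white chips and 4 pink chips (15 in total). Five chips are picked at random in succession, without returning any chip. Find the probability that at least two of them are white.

Sum the hypergeometric tail for j = 2,…,5 white chips.
Favorable = C(11,2)·C(4,3) + C(11,3)·C(4,2) + C(11,4)·C(4,1) + C(11,5)·C(4,0) = 2992; total = C(15,5) = 3003.
P = 2992/3003 = 272/273 ≈ 0.9963.

272/273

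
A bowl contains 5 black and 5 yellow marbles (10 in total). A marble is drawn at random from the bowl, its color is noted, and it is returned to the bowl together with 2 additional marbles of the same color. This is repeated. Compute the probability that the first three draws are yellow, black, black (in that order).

Track the composition after each reinforcement of +2.
P = (5/10) · (5/12) · (7/14) = 5/48 ≈ 0.1042.

5/48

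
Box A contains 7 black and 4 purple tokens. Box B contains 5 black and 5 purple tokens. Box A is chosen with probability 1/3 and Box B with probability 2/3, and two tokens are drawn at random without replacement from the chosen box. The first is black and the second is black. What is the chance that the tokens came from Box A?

P(E | Box A) = 21/55; P(E | Box B) = 2/9.
P(E) = 1/3·21/55 + 2/3·2/9 = 409/1485.
By Bayes' rule, P(Box A | E) = 7/55 / 409/1485 = 189/409 ≈ 0.4621.

189/409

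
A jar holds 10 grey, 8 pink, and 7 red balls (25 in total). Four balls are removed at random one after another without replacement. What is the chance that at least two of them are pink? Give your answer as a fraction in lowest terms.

21/55

Sum the hypergeometric tail for j = 2,…,4 pink balls.
Favorable = C(8,2)·C(17,2) + C(8,3)·C(17,1) + C(8,4)·C(17,0) = 4830; total = C(25,4) = 12650.
P = 4830/12650 = 21/55 ≈ 0.3818.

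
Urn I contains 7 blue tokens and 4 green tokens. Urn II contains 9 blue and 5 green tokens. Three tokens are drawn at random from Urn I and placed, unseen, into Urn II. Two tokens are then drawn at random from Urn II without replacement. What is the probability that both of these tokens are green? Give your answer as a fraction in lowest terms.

Condition on how many of the transferred tokens are green (from Urn I: 4 green of 11; then Urn II has 17 total).
  0 green: C(4,0)C(7,3)/C(11,3) = 7/33; then P = C(5,2)/C(17,2) = 5/68
  1 green: C(4,1)C(7,2)/C(11,3) = 28/55; then P = C(6,2)/C(17,2) = 15/136
  2 green: C(4,2)C(7,1)/C(11,3) = 14/55; then P = C(7,2)/C(17,2) = 21/136
  3 green: C(4,3)C(7,0)/C(11,3) = 4/165; then P = C(8,2)/C(17,2) = 7/34
P(both green) = 217/1870 ≈ 0.1160.

217/1870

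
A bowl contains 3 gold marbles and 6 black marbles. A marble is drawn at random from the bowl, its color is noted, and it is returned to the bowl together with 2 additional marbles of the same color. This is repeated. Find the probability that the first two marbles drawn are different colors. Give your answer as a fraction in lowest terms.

Either gold then black, or black then gold; after the first draw the total is 11.
P = (3/9)·(6/11) + (6/9)·(3/11) = 4/11 ≈ 0.3636.

4/11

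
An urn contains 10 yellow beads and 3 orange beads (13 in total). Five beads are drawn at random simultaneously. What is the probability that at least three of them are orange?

Sum the hypergeometric tail for j = 3,…,3 orange beads.
Favorable = C(3,3)·C(10,2) = 45; total = C(13,5) = 1287.
P = 45/1287 = 5/143 ≈ 0.0350.

5/143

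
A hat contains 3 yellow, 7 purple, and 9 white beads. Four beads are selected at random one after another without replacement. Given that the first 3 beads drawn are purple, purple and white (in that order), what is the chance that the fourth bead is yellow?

3/16

After removing 2 purple, 1 white, the hat has 3 yellow out of 16 remaining.
P(fourth is yellow | given) = 3/16 ≈ 0.1875.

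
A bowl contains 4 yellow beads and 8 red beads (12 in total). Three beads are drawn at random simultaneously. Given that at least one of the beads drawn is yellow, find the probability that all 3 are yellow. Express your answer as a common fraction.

1/41

P(all 3 yellow) = C(4,3)/C(12,3) = 1/55; P(at least one yellow) = 1 − C(8,3)/C(12,3) = 41/55.
Since 'all 3 yellow' ⊆ 'at least one yellow', P(all 3 | at least one) = 1/55 / 41/55 = 1/41 ≈ 0.0244.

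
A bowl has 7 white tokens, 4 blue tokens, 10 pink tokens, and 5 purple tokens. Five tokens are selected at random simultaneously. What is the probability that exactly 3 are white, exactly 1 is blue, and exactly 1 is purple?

35/3289

Unordered draws without replacement: count favorable combinations over C(26,5).
Favorable = C(7,3) · C(4,1) · C(10,0) · C(5,1) = 700; total = C(26,5) = 65780.
P = 700/65780 = 35/3289 ≈ 0.0106.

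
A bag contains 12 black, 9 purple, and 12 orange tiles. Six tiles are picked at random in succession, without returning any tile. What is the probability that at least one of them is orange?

18809/19778

Use the complement: P(at least one orange) = 1 − P(no orange).
P(none) = C(21,6)/C(33,6) = 54264/1107568.
So P = 1 − 54264/1107568 = 18809/19778 ≈ 0.9510.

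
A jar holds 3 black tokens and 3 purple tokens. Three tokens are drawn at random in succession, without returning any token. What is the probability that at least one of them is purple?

19/20

Use the complement: P(at least one purple) = 1 − P(no purple).
P(none) = C(3,3)/C(6,3) = 1/20.
So P = 1 − 1/20 = 19/20 ≈ 0.9500.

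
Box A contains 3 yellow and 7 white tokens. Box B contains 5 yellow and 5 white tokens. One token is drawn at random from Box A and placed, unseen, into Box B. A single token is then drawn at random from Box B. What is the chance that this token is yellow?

Condition on how many of the transferred tokens are yellow (from Box A: 3 yellow of 10; then Box B has 11 total).
  0 yellow: C(3,0)C(7,1)/C(10,1) = 7/10; then P = 5/11
  1 yellow: C(3,1)C(7,0)/C(10,1) = 3/10; then P = 6/11
P(yellow from Box B) = 53/110 ≈ 0.4818.

53/110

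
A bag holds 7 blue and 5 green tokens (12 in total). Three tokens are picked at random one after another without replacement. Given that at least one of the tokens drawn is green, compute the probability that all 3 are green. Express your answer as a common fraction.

2/37

P(all 3 green) = C(5,3)/C(12,3) = 1/22; P(at least one green) = 1 − C(7,3)/C(12,3) = 37/44.
Since 'all 3 green' ⊆ 'at least one green', P(all 3 | at least one) = 1/22 / 37/44 = 2/37 ≈ 0.0541.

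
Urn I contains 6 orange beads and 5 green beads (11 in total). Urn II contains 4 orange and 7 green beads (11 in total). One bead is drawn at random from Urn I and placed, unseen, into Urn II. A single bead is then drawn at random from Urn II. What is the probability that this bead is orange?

25/66

Condition on how many of the transferred beads are orange (from Urn I: 6 orange of 11; then Urn II has 12 total).
  0 orange: C(6,0)C(5,1)/C(11,1) = 5/11; then P = 4/12
  1 orange: C(6,1)C(5,0)/C(11,1) = 6/11; then P = 5/12
P(orange from Urn II) = 25/66 ≈ 0.3788.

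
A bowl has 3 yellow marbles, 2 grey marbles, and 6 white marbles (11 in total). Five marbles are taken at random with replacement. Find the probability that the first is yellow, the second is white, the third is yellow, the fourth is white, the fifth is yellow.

972/161051

Multiply the conditional probability of each draw in order, with replacement (the composition resets each draw).
P = (3/11) · (6/11) · (3/11) · (6/11) · (3/11) = 972/161051 ≈ 0.0060.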